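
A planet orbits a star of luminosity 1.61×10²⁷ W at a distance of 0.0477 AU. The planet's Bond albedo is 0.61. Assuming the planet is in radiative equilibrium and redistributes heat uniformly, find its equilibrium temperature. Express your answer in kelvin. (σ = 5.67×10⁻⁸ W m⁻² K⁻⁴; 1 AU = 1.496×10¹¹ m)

T_eq ≈ 1440 K

d = 0.0477 AU = 7.14×10⁹ m.
Flux: S = L/(4πd²) = 1.61×10²⁷/(4π×(7.14×10⁹)²) = 2.52×10⁶ W m⁻².
Energy balance: absorbed = emitted ⇒ πR²·S(1−A) = 4πR²·σT_eq⁴, so T_eq⁴ = S(1−A)/(4σ).
T_eq = [2.52×10⁶ × 0.39 / (4 × 5.67×10⁻⁸)]^(1/4) = (4.33×10¹²)^(1/4) = 1440 K.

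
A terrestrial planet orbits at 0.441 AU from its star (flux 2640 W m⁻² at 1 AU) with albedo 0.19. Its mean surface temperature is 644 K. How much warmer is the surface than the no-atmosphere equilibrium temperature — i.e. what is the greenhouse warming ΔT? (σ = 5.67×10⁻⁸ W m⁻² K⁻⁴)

S = 2640/0.441² = 1.357×10⁴ W m⁻².
T_eq = [S(1−A)/(4σ)]^(1/4) = [1.357×10⁴×0.81/(4×5.67×10⁻⁸)]^(1/4) = 469.2 K.
ΔT = T_surf − T_eq = 644 − 469.2.

ΔT ≈ 174.8 K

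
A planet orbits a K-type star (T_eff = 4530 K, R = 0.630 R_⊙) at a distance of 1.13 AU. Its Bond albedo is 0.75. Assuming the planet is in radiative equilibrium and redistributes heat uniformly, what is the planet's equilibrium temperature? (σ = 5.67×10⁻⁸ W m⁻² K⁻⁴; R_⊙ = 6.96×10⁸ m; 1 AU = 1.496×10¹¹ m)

R_⋆ = 0.630 × 6.96×10⁸ = 4.38×10⁸ m.
d = 1.13 AU = 1.69×10¹¹ m.
L = 4πR_⋆²σT_⋆⁴ = 4π(4.38×10⁸)² × 5.67×10⁻⁸ × (4530)⁴ = 5.77×10²⁵ W.
S = L/(4πd²) = 161 W m⁻².
Energy balance: absorbed = emitted ⇒ πR²·S(1−A) = 4πR²·σT_eq⁴, so T_eq⁴ = S(1−A)/(4σ).
T_eq = [161 × 0.25 / (4 × 5.67×10⁻⁸)]^(1/4) = (1.77×10⁸)^(1/4) = 115 K.

T_eq ≈ 115 K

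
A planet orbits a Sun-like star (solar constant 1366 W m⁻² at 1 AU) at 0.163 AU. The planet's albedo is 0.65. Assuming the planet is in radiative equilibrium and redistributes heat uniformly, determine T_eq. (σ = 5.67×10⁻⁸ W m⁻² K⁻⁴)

T_eq ≈ 531 K

Flux at 0.163 AU: S = 1366/0.163² = 5.14×10⁴ W m⁻².
Energy balance: absorbed = emitted ⇒ πR²·S(1−A) = 4πR²·σT_eq⁴, so T_eq⁴ = S(1−A)/(4σ).
T_eq = [5.14×10⁴ × 0.35 / (4 × 5.67×10⁻⁸)]^(1/4) = (7.93×10¹⁰)^(1/4) = 531 K.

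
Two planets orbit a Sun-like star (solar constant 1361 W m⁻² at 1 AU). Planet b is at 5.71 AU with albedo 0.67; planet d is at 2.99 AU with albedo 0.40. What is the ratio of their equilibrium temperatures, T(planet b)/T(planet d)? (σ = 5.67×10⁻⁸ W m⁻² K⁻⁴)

T₁/T₂ ≈ 0.623

T_eq = [S₀(1−A)/(4σd²)]^(1/4), so T ∝ (1−A)^(1/4) / √d.
T₁ = [1361×0.33/(4×5.67×10⁻⁸×5.71²)]^(1/4) = 88.28 K.
T₂ = [1361×0.60/(4×5.67×10⁻⁸×2.99²)]^(1/4) = 141.66 K.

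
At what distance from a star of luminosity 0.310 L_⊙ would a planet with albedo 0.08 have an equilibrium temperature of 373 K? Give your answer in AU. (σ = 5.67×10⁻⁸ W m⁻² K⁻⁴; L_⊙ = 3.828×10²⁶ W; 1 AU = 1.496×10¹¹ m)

L = 0.310 × 3.828×10²⁶ = 1.19×10²⁶ W.
From T_eq⁴ = L(1−A)/(16πσd²): d = √[L(1−A)/(16πσT_eq⁴)].
d = √[1.19×10²⁶ × 0.92 / (16π × 5.67×10⁻⁸ × (373)⁴)] = 4.45×10¹⁰ m = 0.297 AU.

d ≈ 0.297 AU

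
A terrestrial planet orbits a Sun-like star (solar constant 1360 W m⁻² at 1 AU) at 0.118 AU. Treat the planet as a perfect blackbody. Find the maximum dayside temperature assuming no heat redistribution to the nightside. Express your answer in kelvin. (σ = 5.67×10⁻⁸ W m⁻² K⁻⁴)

Flux at 0.118 AU: S = 1360/0.118² = 9.77×10⁴ W m⁻².
With no redistribution each surface element balances locally: S(1−A) = σT⁴.
T = [9.77×10⁴ × 1.00 / 5.67×10⁻⁸]^(1/4) = (1.72×10¹²)^(1/4) = 1150 K.

T_ss ≈ 1150 K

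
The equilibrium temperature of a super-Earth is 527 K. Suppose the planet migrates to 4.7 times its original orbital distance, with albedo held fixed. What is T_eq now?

T_eq ∝ L^(1/4) · d^(−1/2).
T′ = 527 / 4.7^(1/2) = 243 K.

T_eq ≈ 243 K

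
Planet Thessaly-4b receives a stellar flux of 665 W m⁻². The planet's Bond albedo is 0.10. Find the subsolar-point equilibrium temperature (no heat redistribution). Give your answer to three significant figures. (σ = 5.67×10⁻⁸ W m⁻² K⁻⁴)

T_ss ≈ 321 K

At the subsolar point the surface absorbs S(1−A) and emits σT⁴ per unit area — no factor of 4, since only the local patch is in balance.
T = [665 × 0.90 / 5.67×10⁻⁸]^(1/4) = (1.06×10¹⁰)^(1/4) = 321 K.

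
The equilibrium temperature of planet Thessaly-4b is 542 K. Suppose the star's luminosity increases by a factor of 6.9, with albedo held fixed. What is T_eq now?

T_eq ≈ 878 K

T_eq ∝ L^(1/4) · d^(−1/2).
T′ = 542 × 6.9^(1/4) = 878 K.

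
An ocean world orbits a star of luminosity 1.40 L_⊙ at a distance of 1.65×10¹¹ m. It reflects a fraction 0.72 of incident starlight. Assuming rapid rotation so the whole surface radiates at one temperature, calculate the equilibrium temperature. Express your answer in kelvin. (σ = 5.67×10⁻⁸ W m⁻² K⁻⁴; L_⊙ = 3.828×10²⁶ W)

T_eq ≈ 210 K

L = 1.40 × 3.828×10²⁶ = 5.36×10²⁶ W.
Flux: S = L/(4πd²) = 5.36×10²⁶/(4π×(1.65×10¹¹)²) = 1570 W m⁻².
Energy balance: absorbed = emitted ⇒ πR²·S(1−A) = 4πR²·σT_eq⁴, so T_eq⁴ = S(1−A)/(4σ).
T_eq = [1570 × 0.28 / (4 × 5.67×10⁻⁸)]^(1/4) = (1.93×10⁹)^(1/4) = 210 K.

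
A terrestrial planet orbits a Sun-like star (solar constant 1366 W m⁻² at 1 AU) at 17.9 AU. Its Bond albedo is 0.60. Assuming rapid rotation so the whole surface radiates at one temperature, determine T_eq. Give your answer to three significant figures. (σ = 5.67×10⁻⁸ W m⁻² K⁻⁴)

Flux at 17.9 AU: S = 1366/17.9² = 4.26 W m⁻².
Energy balance: absorbed = emitted ⇒ πR²·S(1−A) = 4πR²·σT_eq⁴, so T_eq⁴ = S(1−A)/(4σ).
T_eq = [4.26 × 0.40 / (4 × 5.67×10⁻⁸)]^(1/4) = (7.52×10⁶)^(1/4) = 52.4 K.

T_eq ≈ 52.4 K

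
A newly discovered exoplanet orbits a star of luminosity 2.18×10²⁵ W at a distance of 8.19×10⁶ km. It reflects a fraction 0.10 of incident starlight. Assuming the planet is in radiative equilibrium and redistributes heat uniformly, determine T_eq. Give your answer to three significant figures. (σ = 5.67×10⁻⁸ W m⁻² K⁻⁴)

T_eq ≈ 566 K

d = 8.19×10⁶ km = 8.19×10⁹ m.
Flux: S = L/(4πd²) = 2.18×10²⁵/(4π×(8.19×10⁹)²) = 2.59×10⁴ W m⁻².
Energy balance: absorbed = emitted ⇒ πR²·S(1−A) = 4πR²·σT_eq⁴, so T_eq⁴ = S(1−A)/(4σ).
T_eq = [2.59×10⁴ × 0.90 / (4 × 5.67×10⁻⁸)]^(1/4) = (1.03×10¹¹)^(1/4) = 566 K.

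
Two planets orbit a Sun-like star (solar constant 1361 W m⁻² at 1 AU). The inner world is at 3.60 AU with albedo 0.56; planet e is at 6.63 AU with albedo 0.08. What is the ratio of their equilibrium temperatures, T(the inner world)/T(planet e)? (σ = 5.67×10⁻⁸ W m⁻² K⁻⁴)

T₁/T₂ ≈ 1.129

T_eq = [S₀(1−A)/(4σd²)]^(1/4), so T ∝ (1−A)^(1/4) / √d.
T₁ = [1361×0.44/(4×5.67×10⁻⁸×3.60²)]^(1/4) = 119.47 K.
T₂ = [1361×0.92/(4×5.67×10⁻⁸×6.63²)]^(1/4) = 105.86 K.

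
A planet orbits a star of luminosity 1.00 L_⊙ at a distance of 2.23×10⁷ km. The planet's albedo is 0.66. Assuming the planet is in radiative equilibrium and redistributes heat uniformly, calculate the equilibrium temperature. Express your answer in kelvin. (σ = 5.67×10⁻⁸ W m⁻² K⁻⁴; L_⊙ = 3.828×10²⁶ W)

d = 2.23×10⁷ km = 2.23×10¹⁰ m.
L = 1.00 × 3.828×10²⁶ = 3.83×10²⁶ W.
Flux: S = L/(4πd²) = 3.83×10²⁶/(4π×(2.23×10¹⁰)²) = 6.13×10⁴ W m⁻².
Energy balance: absorbed = emitted ⇒ πR²·S(1−A) = 4πR²·σT_eq⁴, so T_eq⁴ = S(1−A)/(4σ).
T_eq = [6.13×10⁴ × 0.34 / (4 × 5.67×10⁻⁸)]^(1/4) = (9.18×10¹⁰)^(1/4) = 550 K.

T_eq ≈ 550 K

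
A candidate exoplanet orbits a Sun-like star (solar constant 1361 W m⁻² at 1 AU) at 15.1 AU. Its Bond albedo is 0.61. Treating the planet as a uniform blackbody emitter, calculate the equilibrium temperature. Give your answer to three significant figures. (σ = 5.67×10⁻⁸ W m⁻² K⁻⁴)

T_eq ≈ 56.6 K

Flux at 15.1 AU: S = 1361/15.1² = 5.97 W m⁻².
Energy balance: absorbed = emitted ⇒ πR²·S(1−A) = 4πR²·σT_eq⁴, so T_eq⁴ = S(1−A)/(4σ).
T_eq = [5.97 × 0.39 / (4 × 5.67×10⁻⁸)]^(1/4) = (1.03×10⁷)^(1/4) = 56.6 K.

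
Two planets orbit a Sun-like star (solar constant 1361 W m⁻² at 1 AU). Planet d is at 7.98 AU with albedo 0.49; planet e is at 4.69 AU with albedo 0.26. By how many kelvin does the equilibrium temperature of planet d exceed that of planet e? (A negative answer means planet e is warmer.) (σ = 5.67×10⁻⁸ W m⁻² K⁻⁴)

T_eq = [S₀(1−A)/(4σd²)]^(1/4), so T ∝ (1−A)^(1/4) / √d.
T₁ = [1361×0.51/(4×5.67×10⁻⁸×7.98²)]^(1/4) = 83.26 K.
T₂ = [1361×0.74/(4×5.67×10⁻⁸×4.69²)]^(1/4) = 119.20 K.

ΔT ≈ -35.9 K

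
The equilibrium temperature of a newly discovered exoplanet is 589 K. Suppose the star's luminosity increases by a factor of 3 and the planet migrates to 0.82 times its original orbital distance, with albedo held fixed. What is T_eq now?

T_eq ≈ 856 K

T_eq ∝ L^(1/4) · d^(−1/2).
T′ = 589 × 3^(1/4) / 0.82^(1/2) = 856 K.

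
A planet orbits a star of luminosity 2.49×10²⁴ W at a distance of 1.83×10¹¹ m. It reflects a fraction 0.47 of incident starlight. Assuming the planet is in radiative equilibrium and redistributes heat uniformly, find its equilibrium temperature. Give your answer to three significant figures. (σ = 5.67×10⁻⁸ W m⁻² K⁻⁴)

T_eq ≈ 61.0 K

Flux: S = L/(4πd²) = 2.49×10²⁴/(4π×(1.83×10¹¹)²) = 5.92 W m⁻².
Energy balance: absorbed = emitted ⇒ πR²·S(1−A) = 4πR²·σT_eq⁴, so T_eq⁴ = S(1−A)/(4σ).
T_eq = [5.92 × 0.53 / (4 × 5.67×10⁻⁸)]^(1/4) = (1.38×10⁷)^(1/4) = 61.0 K.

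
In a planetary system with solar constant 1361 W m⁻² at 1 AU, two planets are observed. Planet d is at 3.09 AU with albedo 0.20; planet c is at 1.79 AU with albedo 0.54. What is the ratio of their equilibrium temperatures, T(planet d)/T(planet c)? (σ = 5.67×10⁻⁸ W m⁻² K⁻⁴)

T₁/T₂ ≈ 0.874

T_eq = [S₀(1−A)/(4σd²)]^(1/4), so T ∝ (1−A)^(1/4) / √d.
T₁ = [1361×0.80/(4×5.67×10⁻⁸×3.09²)]^(1/4) = 149.74 K.
T₂ = [1361×0.46/(4×5.67×10⁻⁸×1.79²)]^(1/4) = 171.32 K.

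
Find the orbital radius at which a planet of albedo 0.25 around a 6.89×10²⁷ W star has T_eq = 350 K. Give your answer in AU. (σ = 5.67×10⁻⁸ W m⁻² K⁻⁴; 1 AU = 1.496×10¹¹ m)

From T_eq⁴ = L(1−A)/(16πσd²): d = √[L(1−A)/(16πσT_eq⁴)].
d = √[6.89×10²⁷ × 0.75 / (16π × 5.67×10⁻⁸ × (350)⁴)] = 3.48×10¹¹ m = 2.32 AU.

d ≈ 2.32 AU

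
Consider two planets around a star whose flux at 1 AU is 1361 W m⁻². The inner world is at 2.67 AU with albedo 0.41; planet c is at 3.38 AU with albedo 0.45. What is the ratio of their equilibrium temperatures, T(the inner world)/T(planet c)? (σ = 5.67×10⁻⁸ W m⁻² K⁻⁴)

T_eq = [S₀(1−A)/(4σd²)]^(1/4), so T ∝ (1−A)^(1/4) / √d.
T₁ = [1361×0.59/(4×5.67×10⁻⁸×2.67²)]^(1/4) = 149.28 K.
T₂ = [1361×0.55/(4×5.67×10⁻⁸×3.38²)]^(1/4) = 130.37 K.

T₁/T₂ ≈ 1.145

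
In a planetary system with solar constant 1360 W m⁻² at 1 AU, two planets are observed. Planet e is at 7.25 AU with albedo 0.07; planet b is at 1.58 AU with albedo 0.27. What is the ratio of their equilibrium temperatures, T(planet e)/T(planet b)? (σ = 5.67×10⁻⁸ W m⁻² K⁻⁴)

T_eq = [S₀(1−A)/(4σd²)]^(1/4), so T ∝ (1−A)^(1/4) / √d.
T₁ = [1360×0.93/(4×5.67×10⁻⁸×7.25²)]^(1/4) = 101.49 K.
T₂ = [1360×0.73/(4×5.67×10⁻⁸×1.58²)]^(1/4) = 204.63 K.

T₁/T₂ ≈ 0.496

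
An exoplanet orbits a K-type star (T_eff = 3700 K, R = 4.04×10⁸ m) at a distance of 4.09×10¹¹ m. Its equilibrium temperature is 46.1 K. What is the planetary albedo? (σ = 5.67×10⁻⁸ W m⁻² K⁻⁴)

L = 4πR_⋆²σT_⋆⁴ = 4π(4.04×10⁸)² × 5.67×10⁻⁸ × (3700)⁴ = 2.18×10²⁵ W.
S = L/(4πd²) = 10.4 W m⁻².
From T_eq⁴ = S(1−A)/(4σ): 1−A = 4σT_eq⁴/S.
1−A = 4 × 5.67×10⁻⁸ × (46.1)⁴ / 10.4 = 0.099.

A ≈ 0.90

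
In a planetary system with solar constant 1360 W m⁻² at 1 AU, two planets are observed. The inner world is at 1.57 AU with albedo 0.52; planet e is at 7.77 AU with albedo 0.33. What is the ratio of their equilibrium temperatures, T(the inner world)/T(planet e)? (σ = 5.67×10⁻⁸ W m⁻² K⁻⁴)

T₁/T₂ ≈ 2.047

T_eq = [S₀(1−A)/(4σd²)]^(1/4), so T ∝ (1−A)^(1/4) / √d.
T₁ = [1360×0.48/(4×5.67×10⁻⁸×1.57²)]^(1/4) = 184.86 K.
T₂ = [1360×0.67/(4×5.67×10⁻⁸×7.77²)]^(1/4) = 90.32 K.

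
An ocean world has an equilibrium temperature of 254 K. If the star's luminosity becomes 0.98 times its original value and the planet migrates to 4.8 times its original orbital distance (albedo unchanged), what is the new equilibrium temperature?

T_eq ∝ L^(1/4) · d^(−1/2).
T′ = 254 × 0.98^(1/4) / 4.8^(1/2) = 115 K.

T_eq ≈ 115 K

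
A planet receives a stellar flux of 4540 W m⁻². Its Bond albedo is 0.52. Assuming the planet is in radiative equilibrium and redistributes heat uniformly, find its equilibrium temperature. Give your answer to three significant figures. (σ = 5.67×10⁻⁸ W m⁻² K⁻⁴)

T_eq ≈ 313 K

Energy balance: absorbed = emitted ⇒ πR²·S(1−A) = 4πR²·σT_eq⁴, so T_eq⁴ = S(1−A)/(4σ).
T_eq = [4540 × 0.48 / (4 × 5.67×10⁻⁸)]^(1/4) = (9.61×10⁹)^(1/4) = 313 K.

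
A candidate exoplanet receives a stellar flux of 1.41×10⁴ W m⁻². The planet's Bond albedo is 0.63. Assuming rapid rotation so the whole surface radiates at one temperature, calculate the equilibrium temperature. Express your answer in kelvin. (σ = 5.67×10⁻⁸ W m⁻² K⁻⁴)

Energy balance: absorbed = emitted ⇒ πR²·S(1−A) = 4πR²·σT_eq⁴, so T_eq⁴ = S(1−A)/(4σ).
T_eq = [1.41×10⁴ × 0.37 / (4 × 5.67×10⁻⁸)]^(1/4) = (2.30×10¹⁰)^(1/4) = 389 K.

T_eq ≈ 389 K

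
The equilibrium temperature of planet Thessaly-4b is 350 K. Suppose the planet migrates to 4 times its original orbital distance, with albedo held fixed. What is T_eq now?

T_eq ≈ 175 K

T_eq ∝ L^(1/4) · d^(−1/2).
T′ = 350 / 4^(1/2) = 175 K.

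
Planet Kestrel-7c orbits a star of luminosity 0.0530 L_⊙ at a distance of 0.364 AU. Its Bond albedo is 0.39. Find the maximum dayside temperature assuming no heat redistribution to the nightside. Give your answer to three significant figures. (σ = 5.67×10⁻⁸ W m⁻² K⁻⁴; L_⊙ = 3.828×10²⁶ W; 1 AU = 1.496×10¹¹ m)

d = 0.364 AU = 5.45×10¹⁰ m.
L = 0.0530 × 3.828×10²⁶ = 2.03×10²⁵ W.
Flux: S = L/(4πd²) = 2.03×10²⁵/(4π×(5.45×10¹⁰)²) = 544 W m⁻².
With no redistribution each surface element balances locally: S(1−A) = σT⁴.
T = [544 × 0.61 / 5.67×10⁻⁸]^(1/4) = (5.86×10⁹)^(1/4) = 277 K.

T_ss ≈ 277 K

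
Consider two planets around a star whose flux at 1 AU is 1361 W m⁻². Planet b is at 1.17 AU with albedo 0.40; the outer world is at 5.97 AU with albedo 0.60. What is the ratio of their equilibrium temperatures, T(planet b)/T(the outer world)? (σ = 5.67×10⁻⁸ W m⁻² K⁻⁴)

T_eq = [S₀(1−A)/(4σd²)]^(1/4), so T ∝ (1−A)^(1/4) / √d.
T₁ = [1361×0.60/(4×5.67×10⁻⁸×1.17²)]^(1/4) = 226.46 K.
T₂ = [1361×0.40/(4×5.67×10⁻⁸×5.97²)]^(1/4) = 90.59 K.

T₁/T₂ ≈ 2.500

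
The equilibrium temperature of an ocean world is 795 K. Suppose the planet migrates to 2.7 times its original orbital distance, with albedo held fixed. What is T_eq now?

T_eq ≈ 484 K

T_eq ∝ L^(1/4) · d^(−1/2).
T′ = 795 / 2.7^(1/2) = 484 K.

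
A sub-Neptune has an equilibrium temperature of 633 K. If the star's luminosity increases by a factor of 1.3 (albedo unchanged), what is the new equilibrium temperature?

T_eq ≈ 676 K

T_eq ∝ L^(1/4) · d^(−1/2).
T′ = 633 × 1.3^(1/4) = 676 K.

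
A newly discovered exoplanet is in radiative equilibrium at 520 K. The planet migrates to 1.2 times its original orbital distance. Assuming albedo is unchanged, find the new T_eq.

T_eq ∝ L^(1/4) · d^(−1/2).
T′ = 520 / 1.2^(1/2) = 475 K.

T_eq ≈ 475 K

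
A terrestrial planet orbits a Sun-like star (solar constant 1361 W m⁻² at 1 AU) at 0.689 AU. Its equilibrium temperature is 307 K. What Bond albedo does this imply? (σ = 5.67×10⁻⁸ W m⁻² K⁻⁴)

Flux at 0.689 AU: S = 1361/0.689² = 2870 W m⁻².
From T_eq⁴ = S(1−A)/(4σ): 1−A = 4σT_eq⁴/S.
1−A = 4 × 5.67×10⁻⁸ × (307)⁴ / 2870 = 0.703.

A ≈ 0.30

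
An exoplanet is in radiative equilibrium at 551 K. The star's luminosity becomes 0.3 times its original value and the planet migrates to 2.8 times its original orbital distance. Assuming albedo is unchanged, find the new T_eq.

T_eq ≈ 244 K

T_eq ∝ L^(1/4) · d^(−1/2).
T′ = 551 × 0.3^(1/4) / 2.8^(1/2) = 244 K.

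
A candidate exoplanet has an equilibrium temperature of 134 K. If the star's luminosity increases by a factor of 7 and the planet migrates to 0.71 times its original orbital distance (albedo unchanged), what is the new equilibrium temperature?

T_eq ∝ L^(1/4) · d^(−1/2).
T′ = 134 × 7^(1/4) / 0.71^(1/2) = 259 K.

T_eq ≈ 259 K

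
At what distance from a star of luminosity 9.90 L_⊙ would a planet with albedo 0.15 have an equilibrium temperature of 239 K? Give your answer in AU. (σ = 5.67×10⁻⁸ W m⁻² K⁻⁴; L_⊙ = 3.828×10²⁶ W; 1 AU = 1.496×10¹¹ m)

d ≈ 3.93 AU

L = 9.90 × 3.828×10²⁶ = 3.79×10²⁷ W.
From T_eq⁴ = L(1−A)/(16πσd²): d = √[L(1−A)/(16πσT_eq⁴)].
d = √[3.79×10²⁷ × 0.85 / (16π × 5.67×10⁻⁸ × (239)⁴)] = 5.89×10¹¹ m = 3.93 AU.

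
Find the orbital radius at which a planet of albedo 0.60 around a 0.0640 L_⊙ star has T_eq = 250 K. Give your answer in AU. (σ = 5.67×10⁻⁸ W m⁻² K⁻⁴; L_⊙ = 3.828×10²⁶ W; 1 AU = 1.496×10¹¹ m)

L = 0.0640 × 3.828×10²⁶ = 2.45×10²⁵ W.
From T_eq⁴ = L(1−A)/(16πσd²): d = √[L(1−A)/(16πσT_eq⁴)].
d = √[2.45×10²⁵ × 0.40 / (16π × 5.67×10⁻⁸ × (250)⁴)] = 2.97×10¹⁰ m = 0.198 AU.

d ≈ 0.198 AU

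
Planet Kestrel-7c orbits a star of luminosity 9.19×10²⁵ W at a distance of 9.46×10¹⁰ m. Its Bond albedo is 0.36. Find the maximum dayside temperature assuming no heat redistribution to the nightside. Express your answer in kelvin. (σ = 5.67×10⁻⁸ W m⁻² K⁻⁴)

Flux: S = L/(4πd²) = 9.19×10²⁵/(4π×(9.46×10¹⁰)²) = 817 W m⁻².
With no redistribution each surface element balances locally: S(1−A) = σT⁴.
T = [817 × 0.64 / 5.67×10⁻⁸]^(1/4) = (9.22×10⁹)^(1/4) = 310 K.

T_ss ≈ 310 K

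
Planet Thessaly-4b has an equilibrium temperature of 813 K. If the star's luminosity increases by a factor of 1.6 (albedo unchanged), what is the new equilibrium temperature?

T_eq ∝ L^(1/4) · d^(−1/2).
T′ = 813 × 1.6^(1/4) = 914 K.

T_eq ≈ 914 K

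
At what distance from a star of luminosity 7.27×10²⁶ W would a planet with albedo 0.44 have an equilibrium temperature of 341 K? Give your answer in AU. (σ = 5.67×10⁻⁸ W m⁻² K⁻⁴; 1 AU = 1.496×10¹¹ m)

From T_eq⁴ = L(1−A)/(16πσd²): d = √[L(1−A)/(16πσT_eq⁴)].
d = √[7.27×10²⁶ × 0.56 / (16π × 5.67×10⁻⁸ × (341)⁴)] = 1.03×10¹¹ m = 0.687 AU.

d ≈ 0.687 AU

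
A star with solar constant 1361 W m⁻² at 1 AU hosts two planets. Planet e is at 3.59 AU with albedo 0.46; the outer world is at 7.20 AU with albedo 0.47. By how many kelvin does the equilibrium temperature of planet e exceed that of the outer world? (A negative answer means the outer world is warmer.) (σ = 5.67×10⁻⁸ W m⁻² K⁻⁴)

T_eq = [S₀(1−A)/(4σd²)]^(1/4), so T ∝ (1−A)^(1/4) / √d.
T₁ = [1361×0.54/(4×5.67×10⁻⁸×3.59²)]^(1/4) = 125.92 K.
T₂ = [1361×0.53/(4×5.67×10⁻⁸×7.20²)]^(1/4) = 88.50 K.

ΔT ≈ 37.4 K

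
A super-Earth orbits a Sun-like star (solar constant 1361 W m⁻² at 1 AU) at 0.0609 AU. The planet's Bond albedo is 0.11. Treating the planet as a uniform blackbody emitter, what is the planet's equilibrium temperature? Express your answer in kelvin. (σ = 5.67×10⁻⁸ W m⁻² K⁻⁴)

T_eq ≈ 1100 K

Flux at 0.0609 AU: S = 1361/0.0609² = 3.67×10⁵ W m⁻².
Energy balance: absorbed = emitted ⇒ πR²·S(1−A) = 4πR²·σT_eq⁴, so T_eq⁴ = S(1−A)/(4σ).
T_eq = [3.67×10⁵ × 0.89 / (4 × 5.67×10⁻⁸)]^(1/4) = (1.44×10¹²)^(1/4) = 1100 K.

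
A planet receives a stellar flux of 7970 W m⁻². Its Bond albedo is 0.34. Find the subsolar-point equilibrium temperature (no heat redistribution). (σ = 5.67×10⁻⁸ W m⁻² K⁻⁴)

At the subsolar point the surface absorbs S(1−A) and emits σT⁴ per unit area — no factor of 4, since only the local patch is in balance.
T = [7970 × 0.66 / 5.67×10⁻⁸]^(1/4) = (9.28×10¹⁰)^(1/4) = 552 K.

T_ss ≈ 552 K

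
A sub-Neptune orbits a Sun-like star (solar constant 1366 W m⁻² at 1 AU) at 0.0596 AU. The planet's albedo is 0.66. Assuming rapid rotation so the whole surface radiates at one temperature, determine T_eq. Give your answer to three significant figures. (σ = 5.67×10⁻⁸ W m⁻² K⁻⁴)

Flux at 0.0596 AU: S = 1366/0.0596² = 3.85×10⁵ W m⁻².
Energy balance: absorbed = emitted ⇒ πR²·S(1−A) = 4πR²·σT_eq⁴, so T_eq⁴ = S(1−A)/(4σ).
T_eq = [3.85×10⁵ × 0.34 / (4 × 5.67×10⁻⁸)]^(1/4) = (5.76×10¹¹)^(1/4) = 871 K.

T_eq ≈ 871 K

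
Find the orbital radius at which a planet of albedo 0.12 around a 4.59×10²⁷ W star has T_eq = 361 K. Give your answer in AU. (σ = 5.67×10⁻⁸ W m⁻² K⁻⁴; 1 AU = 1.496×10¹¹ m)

d ≈ 1.93 AU

From T_eq⁴ = L(1−A)/(16πσd²): d = √[L(1−A)/(16πσT_eq⁴)].
d = √[4.59×10²⁷ × 0.88 / (16π × 5.67×10⁻⁸ × (361)⁴)] = 2.89×10¹¹ m = 1.93 AU.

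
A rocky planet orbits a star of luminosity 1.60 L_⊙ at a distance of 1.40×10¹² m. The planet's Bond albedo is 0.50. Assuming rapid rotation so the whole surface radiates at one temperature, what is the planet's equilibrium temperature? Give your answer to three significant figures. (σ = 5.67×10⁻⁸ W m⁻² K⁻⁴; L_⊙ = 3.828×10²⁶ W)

T_eq ≈ 86.0 K

L = 1.60 × 3.828×10²⁶ = 6.12×10²⁶ W.
Flux: S = L/(4πd²) = 6.12×10²⁶/(4π×(1.40×10¹²)²) = 24.9 W m⁻².
Energy balance: absorbed = emitted ⇒ πR²·S(1−A) = 4πR²·σT_eq⁴, so T_eq⁴ = S(1−A)/(4σ).
T_eq = [24.9 × 0.50 / (4 × 5.67×10⁻⁸)]^(1/4) = (5.48×10⁷)^(1/4) = 86.0 K.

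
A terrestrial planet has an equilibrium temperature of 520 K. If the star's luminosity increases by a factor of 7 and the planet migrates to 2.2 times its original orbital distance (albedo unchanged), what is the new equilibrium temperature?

T_eq ≈ 570 K

T_eq ∝ L^(1/4) · d^(−1/2).
T′ = 520 × 7^(1/4) / 2.2^(1/2) = 570 K.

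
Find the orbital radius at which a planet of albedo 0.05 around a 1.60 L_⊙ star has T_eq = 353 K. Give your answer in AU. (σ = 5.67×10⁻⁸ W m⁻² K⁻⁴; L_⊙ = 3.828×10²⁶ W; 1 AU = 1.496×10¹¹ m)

L = 1.60 × 3.828×10²⁶ = 6.12×10²⁶ W.
From T_eq⁴ = L(1−A)/(16πσd²): d = √[L(1−A)/(16πσT_eq⁴)].
d = √[6.12×10²⁶ × 0.95 / (16π × 5.67×10⁻⁸ × (353)⁴)] = 1.15×10¹¹ m = 0.766 AU.

d ≈ 0.766 AU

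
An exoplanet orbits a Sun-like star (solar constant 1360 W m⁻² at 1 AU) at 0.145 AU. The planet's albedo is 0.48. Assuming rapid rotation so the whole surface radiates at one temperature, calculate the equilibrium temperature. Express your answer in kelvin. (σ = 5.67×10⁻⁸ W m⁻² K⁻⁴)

Flux at 0.145 AU: S = 1360/0.145² = 6.47×10⁴ W m⁻².
Energy balance: absorbed = emitted ⇒ πR²·S(1−A) = 4πR²·σT_eq⁴, so T_eq⁴ = S(1−A)/(4σ).
T_eq = [6.47×10⁴ × 0.52 / (4 × 5.67×10⁻⁸)]^(1/4) = (1.48×10¹¹)^(1/4) = 621 K.

T_eq ≈ 621 K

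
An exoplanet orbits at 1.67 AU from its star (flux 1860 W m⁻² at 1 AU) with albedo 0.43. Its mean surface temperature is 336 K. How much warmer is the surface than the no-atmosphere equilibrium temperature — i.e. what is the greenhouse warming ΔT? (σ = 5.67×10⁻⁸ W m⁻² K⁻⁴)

S = 1860/1.67² = 666.9 W m⁻².
T_eq = [S(1−A)/(4σ)]^(1/4) = [666.9×0.57/(4×5.67×10⁻⁸)]^(1/4) = 202.3 K.
ΔT = T_surf − T_eq = 336 − 202.3.

ΔT ≈ 133.7 K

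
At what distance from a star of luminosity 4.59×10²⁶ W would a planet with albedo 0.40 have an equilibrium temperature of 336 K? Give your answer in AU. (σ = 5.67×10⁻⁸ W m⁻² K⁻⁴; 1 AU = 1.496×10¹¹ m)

d ≈ 0.582 AU

From T_eq⁴ = L(1−A)/(16πσd²): d = √[L(1−A)/(16πσT_eq⁴)].
d = √[4.59×10²⁶ × 0.60 / (16π × 5.67×10⁻⁸ × (336)⁴)] = 8.71×10¹⁰ m = 0.582 AU.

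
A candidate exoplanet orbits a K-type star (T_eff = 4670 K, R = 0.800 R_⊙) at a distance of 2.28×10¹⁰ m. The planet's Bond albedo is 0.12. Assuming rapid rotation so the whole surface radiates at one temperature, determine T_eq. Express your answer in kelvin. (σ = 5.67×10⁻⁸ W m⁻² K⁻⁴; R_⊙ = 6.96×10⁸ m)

T_eq ≈ 500 K

R_⋆ = 0.800 × 6.96×10⁸ = 5.57×10⁸ m.
L = 4πR_⋆²σT_⋆⁴ = 4π(5.57×10⁸)² × 5.67×10⁻⁸ × (4670)⁴ = 1.05×10²⁶ W.
S = L/(4πd²) = 1.61×10⁴ W m⁻².
Energy balance: absorbed = emitted ⇒ πR²·S(1−A) = 4πR²·σT_eq⁴, so T_eq⁴ = S(1−A)/(4σ).
T_eq = [1.61×10⁴ × 0.88 / (4 × 5.67×10⁻⁸)]^(1/4) = (6.24×10¹⁰)^(1/4) = 500 K.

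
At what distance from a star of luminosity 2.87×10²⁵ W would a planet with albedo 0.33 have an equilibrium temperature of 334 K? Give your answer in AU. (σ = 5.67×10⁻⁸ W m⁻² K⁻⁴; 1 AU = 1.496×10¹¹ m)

d ≈ 0.156 AU

From T_eq⁴ = L(1−A)/(16πσd²): d = √[L(1−A)/(16πσT_eq⁴)].
d = √[2.87×10²⁵ × 0.67 / (16π × 5.67×10⁻⁸ × (334)⁴)] = 2.33×10¹⁰ m = 0.156 AU.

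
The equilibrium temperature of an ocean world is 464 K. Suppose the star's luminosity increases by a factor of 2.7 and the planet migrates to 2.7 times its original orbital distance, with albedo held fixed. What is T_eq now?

T_eq ∝ L^(1/4) · d^(−1/2).
T′ = 464 × 2.7^(1/4) / 2.7^(1/2) = 362 K.

T_eq ≈ 362 K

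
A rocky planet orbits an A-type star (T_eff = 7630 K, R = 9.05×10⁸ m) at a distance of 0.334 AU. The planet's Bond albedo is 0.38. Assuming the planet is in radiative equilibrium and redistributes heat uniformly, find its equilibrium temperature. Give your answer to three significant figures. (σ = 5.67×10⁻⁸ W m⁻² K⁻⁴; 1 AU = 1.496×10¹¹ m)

d = 0.334 AU = 5.00×10¹⁰ m.
L = 4πR_⋆²σT_⋆⁴ = 4π(9.05×10⁸)² × 5.67×10⁻⁸ × (7630)⁴ = 1.98×10²⁷ W.
S = L/(4πd²) = 6.30×10⁴ W m⁻².
Energy balance: absorbed = emitted ⇒ πR²·S(1−A) = 4πR²·σT_eq⁴, so T_eq⁴ = S(1−A)/(4σ).
T_eq = [6.30×10⁴ × 0.62 / (4 × 5.67×10⁻⁸)]^(1/4) = (1.72×10¹¹)^(1/4) = 644 K.

T_eq ≈ 644 K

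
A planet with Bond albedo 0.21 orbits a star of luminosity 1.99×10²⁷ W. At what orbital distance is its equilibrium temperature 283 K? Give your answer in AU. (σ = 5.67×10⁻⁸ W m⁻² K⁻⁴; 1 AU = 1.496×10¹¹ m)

From T_eq⁴ = L(1−A)/(16πσd²): d = √[L(1−A)/(16πσT_eq⁴)].
d = √[1.99×10²⁷ × 0.79 / (16π × 5.67×10⁻⁸ × (283)⁴)] = 2.93×10¹¹ m = 1.96 AU.

d ≈ 1.96 AU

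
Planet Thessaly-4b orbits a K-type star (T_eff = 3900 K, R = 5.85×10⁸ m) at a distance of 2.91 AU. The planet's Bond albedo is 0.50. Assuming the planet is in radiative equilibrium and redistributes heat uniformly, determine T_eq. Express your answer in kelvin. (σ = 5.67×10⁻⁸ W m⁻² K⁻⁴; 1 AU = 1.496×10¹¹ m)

d = 2.91 AU = 4.35×10¹¹ m.
L = 4πR_⋆²σT_⋆⁴ = 4π(5.85×10⁸)² × 5.67×10⁻⁸ × (3900)⁴ = 5.64×10²⁵ W.
S = L/(4πd²) = 23.7 W m⁻².
Energy balance: absorbed = emitted ⇒ πR²·S(1−A) = 4πR²·σT_eq⁴, so T_eq⁴ = S(1−A)/(4σ).
T_eq = [23.7 × 0.50 / (4 × 5.67×10⁻⁸)]^(1/4) = (5.22×10⁷)^(1/4) = 85.0 K.

T_eq ≈ 85.0 K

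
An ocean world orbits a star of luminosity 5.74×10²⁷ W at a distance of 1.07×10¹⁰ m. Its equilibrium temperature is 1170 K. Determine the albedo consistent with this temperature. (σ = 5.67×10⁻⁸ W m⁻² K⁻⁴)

A ≈ 0.89

Flux: S = L/(4πd²) = 5.74×10²⁷/(4π×(1.07×10¹⁰)²) = 3.99×10⁶ W m⁻².
From T_eq⁴ = S(1−A)/(4σ): 1−A = 4σT_eq⁴/S.
1−A = 4 × 5.67×10⁻⁸ × (1170)⁴ / 3.99×10⁶ = 0.107.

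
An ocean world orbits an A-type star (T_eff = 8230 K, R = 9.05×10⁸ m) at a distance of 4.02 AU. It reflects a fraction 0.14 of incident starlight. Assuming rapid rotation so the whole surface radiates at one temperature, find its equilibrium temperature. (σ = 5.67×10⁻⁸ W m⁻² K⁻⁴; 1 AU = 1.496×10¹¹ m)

T_eq ≈ 217 K

d = 4.02 AU = 6.01×10¹¹ m.
L = 4πR_⋆²σT_⋆⁴ = 4π(9.05×10⁸)² × 5.67×10⁻⁸ × (8230)⁴ = 2.68×10²⁷ W.
S = L/(4πd²) = 589 W m⁻².
Energy balance: absorbed = emitted ⇒ πR²·S(1−A) = 4πR²·σT_eq⁴, so T_eq⁴ = S(1−A)/(4σ).
T_eq = [589 × 0.86 / (4 × 5.67×10⁻⁸)]^(1/4) = (2.23×10⁹)^(1/4) = 217 K.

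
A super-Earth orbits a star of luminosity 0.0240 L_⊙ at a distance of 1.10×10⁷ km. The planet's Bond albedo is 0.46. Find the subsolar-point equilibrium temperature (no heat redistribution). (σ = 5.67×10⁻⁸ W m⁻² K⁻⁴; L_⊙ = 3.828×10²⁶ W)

T_ss ≈ 490 K

d = 1.10×10⁷ km = 1.10×10¹⁰ m.
L = 0.0240 × 3.828×10²⁶ = 9.19×10²⁴ W.
Flux: S = L/(4πd²) = 9.19×10²⁴/(4π×(1.10×10¹⁰)²) = 6040 W m⁻².
At the subsolar point the surface absorbs S(1−A) and emits σT⁴ per unit area — no factor of 4, since only the local patch is in balance.
T = [6040 × 0.54 / 5.67×10⁻⁸]^(1/4) = (5.75×10¹⁰)^(1/4) = 490 K.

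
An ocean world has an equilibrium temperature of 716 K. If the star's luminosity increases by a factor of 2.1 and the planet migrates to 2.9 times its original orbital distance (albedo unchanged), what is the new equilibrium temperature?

T_eq ≈ 506 K

T_eq ∝ L^(1/4) · d^(−1/2).
T′ = 716 × 2.1^(1/4) / 2.9^(1/2) = 506 K.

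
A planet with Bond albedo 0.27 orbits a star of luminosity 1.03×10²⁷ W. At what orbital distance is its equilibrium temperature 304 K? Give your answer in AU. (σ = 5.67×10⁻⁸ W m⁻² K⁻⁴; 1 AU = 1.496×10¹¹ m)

From T_eq⁴ = L(1−A)/(16πσd²): d = √[L(1−A)/(16πσT_eq⁴)].
d = √[1.03×10²⁷ × 0.73 / (16π × 5.67×10⁻⁸ × (304)⁴)] = 1.76×10¹¹ m = 1.17 AU.

d ≈ 1.17 AU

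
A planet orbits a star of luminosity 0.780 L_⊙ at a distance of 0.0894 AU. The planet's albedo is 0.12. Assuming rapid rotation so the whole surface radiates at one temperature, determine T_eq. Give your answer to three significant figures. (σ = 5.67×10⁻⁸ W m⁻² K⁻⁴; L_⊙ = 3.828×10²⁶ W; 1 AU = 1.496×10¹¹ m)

T_eq ≈ 847 K

d = 0.0894 AU = 1.34×10¹⁰ m.
L = 0.780 × 3.828×10²⁶ = 2.99×10²⁶ W.
Flux: S = L/(4πd²) = 2.99×10²⁶/(4π×(1.34×10¹⁰)²) = 1.33×10⁵ W m⁻².
Energy balance: absorbed = emitted ⇒ πR²·S(1−A) = 4πR²·σT_eq⁴, so T_eq⁴ = S(1−A)/(4σ).
T_eq = [1.33×10⁵ × 0.88 / (4 × 5.67×10⁻⁸)]^(1/4) = (5.15×10¹¹)^(1/4) = 847 K.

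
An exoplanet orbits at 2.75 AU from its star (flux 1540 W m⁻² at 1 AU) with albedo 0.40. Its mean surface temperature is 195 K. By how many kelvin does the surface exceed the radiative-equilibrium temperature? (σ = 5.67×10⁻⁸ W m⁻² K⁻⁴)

S = 1540/2.75² = 203.6 W m⁻².
T_eq = [S(1−A)/(4σ)]^(1/4) = [203.6×0.60/(4×5.67×10⁻⁸)]^(1/4) = 152.3 K.
ΔT = T_surf − T_eq = 195 − 152.3.

ΔT ≈ 42.7 K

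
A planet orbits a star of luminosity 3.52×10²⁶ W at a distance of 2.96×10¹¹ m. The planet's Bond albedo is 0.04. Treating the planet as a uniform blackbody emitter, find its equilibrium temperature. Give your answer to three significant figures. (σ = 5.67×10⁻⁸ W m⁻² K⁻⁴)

Flux: S = L/(4πd²) = 3.52×10²⁶/(4π×(2.96×10¹¹)²) = 320 W m⁻².
Energy balance: absorbed = emitted ⇒ πR²·S(1−A) = 4πR²·σT_eq⁴, so T_eq⁴ = S(1−A)/(4σ).
T_eq = [320 × 0.96 / (4 × 5.67×10⁻⁸)]^(1/4) = (1.35×10⁹)^(1/4) = 192 K.

T_eq ≈ 192 K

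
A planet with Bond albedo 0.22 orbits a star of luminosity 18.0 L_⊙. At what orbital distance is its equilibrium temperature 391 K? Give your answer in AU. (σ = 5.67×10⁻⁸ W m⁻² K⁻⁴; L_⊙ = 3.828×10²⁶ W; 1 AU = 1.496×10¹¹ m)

d ≈ 1.90 AU

L = 18.0 × 3.828×10²⁶ = 6.89×10²⁷ W.
From T_eq⁴ = L(1−A)/(16πσd²): d = √[L(1−A)/(16πσT_eq⁴)].
d = √[6.89×10²⁷ × 0.78 / (16π × 5.67×10⁻⁸ × (391)⁴)] = 2.84×10¹¹ m = 1.90 AU.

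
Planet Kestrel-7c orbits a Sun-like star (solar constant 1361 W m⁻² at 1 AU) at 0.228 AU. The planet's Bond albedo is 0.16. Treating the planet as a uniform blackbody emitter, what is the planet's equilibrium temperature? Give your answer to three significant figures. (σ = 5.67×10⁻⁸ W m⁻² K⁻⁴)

T_eq ≈ 558 K

Flux at 0.228 AU: S = 1361/0.228² = 2.62×10⁴ W m⁻².
Energy balance: absorbed = emitted ⇒ πR²·S(1−A) = 4πR²·σT_eq⁴, so T_eq⁴ = S(1−A)/(4σ).
T_eq = [2.62×10⁴ × 0.84 / (4 × 5.67×10⁻⁸)]^(1/4) = (9.70×10¹⁰)^(1/4) = 558 K.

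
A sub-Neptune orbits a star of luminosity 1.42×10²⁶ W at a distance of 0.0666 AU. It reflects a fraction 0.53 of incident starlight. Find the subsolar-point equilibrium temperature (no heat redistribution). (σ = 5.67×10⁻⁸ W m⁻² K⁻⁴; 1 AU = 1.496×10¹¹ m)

d = 0.0666 AU = 9.96×10⁹ m.
Flux: S = L/(4πd²) = 1.42×10²⁶/(4π×(9.96×10⁹)²) = 1.14×10⁵ W m⁻².
At the subsolar point the surface absorbs S(1−A) and emits σT⁴ per unit area — no factor of 4, since only the local patch is in balance.
T = [1.14×10⁵ × 0.47 / 5.67×10⁻⁸]^(1/4) = (9.44×10¹¹)^(1/4) = 986 K.

T_ss ≈ 986 K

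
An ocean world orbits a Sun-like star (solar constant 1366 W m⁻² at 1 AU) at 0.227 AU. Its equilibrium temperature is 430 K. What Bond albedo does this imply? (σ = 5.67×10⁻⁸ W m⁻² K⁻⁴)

A ≈ 0.71

Flux at 0.227 AU: S = 1366/0.227² = 2.65×10⁴ W m⁻².
From T_eq⁴ = S(1−A)/(4σ): 1−A = 4σT_eq⁴/S.
1−A = 4 × 5.67×10⁻⁸ × (430)⁴ / 2.65×10⁴ = 0.292.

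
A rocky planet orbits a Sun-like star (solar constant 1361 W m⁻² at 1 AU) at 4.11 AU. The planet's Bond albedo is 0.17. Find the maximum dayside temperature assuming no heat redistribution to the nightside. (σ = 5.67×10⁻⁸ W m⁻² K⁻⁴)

Flux at 4.11 AU: S = 1361/4.11² = 80.6 W m⁻².
With no redistribution each surface element balances locally: S(1−A) = σT⁴.
T = [80.6 × 0.83 / 5.67×10⁻⁸]^(1/4) = (1.18×10⁹)^(1/4) = 185 K.

T_ss ≈ 185 K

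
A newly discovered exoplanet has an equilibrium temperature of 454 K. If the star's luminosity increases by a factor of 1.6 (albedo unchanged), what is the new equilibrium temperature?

T_eq ∝ L^(1/4) · d^(−1/2).
T′ = 454 × 1.6^(1/4) = 511 K.

T_eq ≈ 511 K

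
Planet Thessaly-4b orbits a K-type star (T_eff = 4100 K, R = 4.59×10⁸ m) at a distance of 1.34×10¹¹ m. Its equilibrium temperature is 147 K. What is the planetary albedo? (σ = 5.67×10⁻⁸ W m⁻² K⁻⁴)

A ≈ 0.44

L = 4πR_⋆²σT_⋆⁴ = 4π(4.59×10⁸)² × 5.67×10⁻⁸ × (4100)⁴ = 4.24×10²⁵ W.
S = L/(4πd²) = 188 W m⁻².
From T_eq⁴ = S(1−A)/(4σ): 1−A = 4σT_eq⁴/S.
1−A = 4 × 5.67×10⁻⁸ × (147)⁴ / 188 = 0.563.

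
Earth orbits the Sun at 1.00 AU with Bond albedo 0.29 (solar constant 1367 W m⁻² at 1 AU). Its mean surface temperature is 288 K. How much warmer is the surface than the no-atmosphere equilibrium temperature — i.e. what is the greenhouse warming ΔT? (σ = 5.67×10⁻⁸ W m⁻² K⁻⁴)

ΔT ≈ 32.2 K

S = 1367/1.00² = 1367 W m⁻².
T_eq = [S(1−A)/(4σ)]^(1/4) = [1367×0.71/(4×5.67×10⁻⁸)]^(1/4) = 255.8 K.
ΔT = T_surf − T_eq = 288 − 255.8.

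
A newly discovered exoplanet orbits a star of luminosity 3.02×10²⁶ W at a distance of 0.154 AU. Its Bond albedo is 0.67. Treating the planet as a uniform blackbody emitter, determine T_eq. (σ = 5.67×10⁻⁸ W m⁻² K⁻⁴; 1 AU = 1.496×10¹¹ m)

d = 0.154 AU = 2.30×10¹⁰ m.
Flux: S = L/(4πd²) = 3.02×10²⁶/(4π×(2.30×10¹⁰)²) = 4.53×10⁴ W m⁻².
Energy balance: absorbed = emitted ⇒ πR²·S(1−A) = 4πR²·σT_eq⁴, so T_eq⁴ = S(1−A)/(4σ).
T_eq = [4.53×10⁴ × 0.33 / (4 × 5.67×10⁻⁸)]^(1/4) = (6.59×10¹⁰)^(1/4) = 507 K.

T_eq ≈ 507 K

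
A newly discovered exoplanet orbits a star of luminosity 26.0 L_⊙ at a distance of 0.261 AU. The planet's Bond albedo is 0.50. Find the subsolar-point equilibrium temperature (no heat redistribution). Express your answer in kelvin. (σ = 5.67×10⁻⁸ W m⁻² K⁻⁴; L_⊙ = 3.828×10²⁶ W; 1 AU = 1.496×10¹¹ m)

T_ss ≈ 1460 K

d = 0.261 AU = 3.90×10¹⁰ m.
L = 26.0 × 3.828×10²⁶ = 9.95×10²⁷ W.
Flux: S = L/(4πd²) = 9.95×10²⁷/(4π×(3.90×10¹⁰)²) = 5.20×10⁵ W m⁻².
At the subsolar point the surface absorbs S(1−A) and emits σT⁴ per unit area — no factor of 4, since only the local patch is in balance.
T = [5.20×10⁵ × 0.50 / 5.67×10⁻⁸]^(1/4) = (4.58×10¹²)^(1/4) = 1460 K.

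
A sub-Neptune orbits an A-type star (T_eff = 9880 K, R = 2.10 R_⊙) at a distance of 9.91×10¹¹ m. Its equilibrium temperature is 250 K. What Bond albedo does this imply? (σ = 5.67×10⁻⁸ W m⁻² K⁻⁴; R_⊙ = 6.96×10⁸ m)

R_⋆ = 2.10 × 6.96×10⁸ = 1.46×10⁹ m.
L = 4πR_⋆²σT_⋆⁴ = 4π(1.46×10⁹)² × 5.67×10⁻⁸ × (9880)⁴ = 1.45×10²⁸ W.
S = L/(4πd²) = 1180 W m⁻².
From T_eq⁴ = S(1−A)/(4σ): 1−A = 4σT_eq⁴/S.
1−A = 4 × 5.67×10⁻⁸ × (250)⁴ / 1180 = 0.754.

A ≈ 0.25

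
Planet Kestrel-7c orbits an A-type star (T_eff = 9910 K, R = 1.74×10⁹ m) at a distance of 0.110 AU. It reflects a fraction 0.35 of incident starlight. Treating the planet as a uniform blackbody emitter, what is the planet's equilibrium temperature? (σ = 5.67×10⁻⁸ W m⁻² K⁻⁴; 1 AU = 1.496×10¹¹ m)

T_eq ≈ 2050 K

d = 0.110 AU = 1.65×10¹⁰ m.
L = 4πR_⋆²σT_⋆⁴ = 4π(1.74×10⁹)² × 5.67×10⁻⁸ × (9910)⁴ = 2.08×10²⁸ W.
S = L/(4πd²) = 6.11×10⁶ W m⁻².
Energy balance: absorbed = emitted ⇒ πR²·S(1−A) = 4πR²·σT_eq⁴, so T_eq⁴ = S(1−A)/(4σ).
T_eq = [6.11×10⁶ × 0.65 / (4 × 5.67×10⁻⁸)]^(1/4) = (1.75×10¹³)^(1/4) = 2050 K.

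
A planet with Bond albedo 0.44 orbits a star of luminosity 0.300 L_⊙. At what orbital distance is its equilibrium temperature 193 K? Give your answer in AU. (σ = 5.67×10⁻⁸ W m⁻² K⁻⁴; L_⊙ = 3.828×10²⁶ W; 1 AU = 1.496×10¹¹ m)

d ≈ 0.852 AU

L = 0.300 × 3.828×10²⁶ = 1.15×10²⁶ W.
From T_eq⁴ = L(1−A)/(16πσd²): d = √[L(1−A)/(16πσT_eq⁴)].
d = √[1.15×10²⁶ × 0.56 / (16π × 5.67×10⁻⁸ × (193)⁴)] = 1.28×10¹¹ m = 0.852 AU.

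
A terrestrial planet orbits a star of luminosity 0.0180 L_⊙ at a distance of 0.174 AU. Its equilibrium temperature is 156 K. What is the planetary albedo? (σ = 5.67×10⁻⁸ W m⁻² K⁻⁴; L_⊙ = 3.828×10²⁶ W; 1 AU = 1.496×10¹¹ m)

A ≈ 0.83

d = 0.174 AU = 2.60×10¹⁰ m.
L = 0.0180 × 3.828×10²⁶ = 6.89×10²⁴ W.
Flux: S = L/(4πd²) = 6.89×10²⁴/(4π×(2.60×10¹⁰)²) = 809 W m⁻².
From T_eq⁴ = S(1−A)/(4σ): 1−A = 4σT_eq⁴/S.
1−A = 4 × 5.67×10⁻⁸ × (156)⁴ / 809 = 0.166.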